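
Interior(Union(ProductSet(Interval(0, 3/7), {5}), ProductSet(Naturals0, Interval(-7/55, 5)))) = EmptySet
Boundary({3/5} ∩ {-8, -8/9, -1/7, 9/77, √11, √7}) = ∅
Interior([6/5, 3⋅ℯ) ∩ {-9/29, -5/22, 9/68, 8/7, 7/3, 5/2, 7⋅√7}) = ∅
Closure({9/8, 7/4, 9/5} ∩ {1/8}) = ∅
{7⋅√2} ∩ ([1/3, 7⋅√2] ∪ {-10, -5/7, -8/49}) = {7⋅√2}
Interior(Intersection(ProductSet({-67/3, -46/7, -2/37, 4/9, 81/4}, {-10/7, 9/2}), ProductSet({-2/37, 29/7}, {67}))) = EmptySet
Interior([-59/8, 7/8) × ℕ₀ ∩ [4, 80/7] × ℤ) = ∅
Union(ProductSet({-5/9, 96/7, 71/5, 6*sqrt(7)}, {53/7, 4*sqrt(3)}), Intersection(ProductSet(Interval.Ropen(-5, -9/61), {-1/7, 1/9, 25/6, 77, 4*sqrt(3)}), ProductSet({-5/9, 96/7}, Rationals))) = Union(ProductSet({-5/9}, {-1/7, 1/9, 25/6, 77}), ProductSet({-5/9, 96/7, 71/5, 6*sqrt(7)}, {53/7, 4*sqrt(3)}))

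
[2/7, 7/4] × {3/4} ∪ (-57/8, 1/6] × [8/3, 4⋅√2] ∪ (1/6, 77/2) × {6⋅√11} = ([2/7, 7/4] × {3/4}) ∪ ((1/6, 77/2) × {6⋅√11}) ∪ ((-57/8, 1/6] × [8/3, 4⋅√2])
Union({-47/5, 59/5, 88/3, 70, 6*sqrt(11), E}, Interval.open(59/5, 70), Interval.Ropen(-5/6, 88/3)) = Union({-47/5}, Interval(-5/6, 70))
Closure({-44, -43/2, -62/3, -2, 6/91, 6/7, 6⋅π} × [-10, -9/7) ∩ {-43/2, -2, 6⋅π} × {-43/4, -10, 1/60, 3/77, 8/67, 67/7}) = {-43/2, -2, 6⋅π} × {-10}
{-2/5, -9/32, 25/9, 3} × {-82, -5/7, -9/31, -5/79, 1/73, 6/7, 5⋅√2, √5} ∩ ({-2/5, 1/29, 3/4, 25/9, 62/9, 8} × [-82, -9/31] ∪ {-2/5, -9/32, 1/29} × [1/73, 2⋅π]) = ({-2/5, 25/9} × {-82, -5/7, -9/31}) ∪ ({-2/5, -9/32} × {1/73, 6/7, √5})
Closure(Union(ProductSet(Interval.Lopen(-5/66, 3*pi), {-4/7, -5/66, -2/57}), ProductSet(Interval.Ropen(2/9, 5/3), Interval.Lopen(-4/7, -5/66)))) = Union(ProductSet({2/9, 5/3}, Interval(-4/7, -5/66)), ProductSet(Interval(-5/66, 3*pi), {-4/7, -5/66, -2/57}), ProductSet(Interval.Ropen(2/9, 5/3), Interval.Lopen(-4/7, -5/66)))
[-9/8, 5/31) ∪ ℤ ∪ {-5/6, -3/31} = ℤ ∪ [-9/8, 5/31)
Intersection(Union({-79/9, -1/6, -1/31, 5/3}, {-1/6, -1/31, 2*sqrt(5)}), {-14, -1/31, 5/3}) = {-1/31, 5/3}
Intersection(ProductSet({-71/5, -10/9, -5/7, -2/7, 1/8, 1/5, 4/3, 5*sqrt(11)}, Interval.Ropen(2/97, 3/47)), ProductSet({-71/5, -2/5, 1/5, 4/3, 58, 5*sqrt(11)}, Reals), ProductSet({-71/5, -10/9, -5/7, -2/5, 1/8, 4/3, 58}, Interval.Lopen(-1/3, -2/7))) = EmptySet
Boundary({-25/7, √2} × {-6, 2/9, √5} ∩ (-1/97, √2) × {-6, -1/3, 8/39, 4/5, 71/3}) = ∅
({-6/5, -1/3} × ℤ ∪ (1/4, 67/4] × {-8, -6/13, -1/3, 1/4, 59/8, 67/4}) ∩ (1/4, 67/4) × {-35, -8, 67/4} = (1/4, 67/4) × {-8, 67/4}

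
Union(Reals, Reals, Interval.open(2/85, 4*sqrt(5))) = Interval(-oo, oo)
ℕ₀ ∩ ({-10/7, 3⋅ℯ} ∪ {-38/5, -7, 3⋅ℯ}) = ∅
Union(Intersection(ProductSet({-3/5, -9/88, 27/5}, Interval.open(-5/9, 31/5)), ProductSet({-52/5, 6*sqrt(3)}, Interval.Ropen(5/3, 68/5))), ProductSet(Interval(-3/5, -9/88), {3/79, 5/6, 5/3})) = ProductSet(Interval(-3/5, -9/88), {3/79, 5/6, 5/3})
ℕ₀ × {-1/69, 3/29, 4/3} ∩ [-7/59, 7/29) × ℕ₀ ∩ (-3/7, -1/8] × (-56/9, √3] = ∅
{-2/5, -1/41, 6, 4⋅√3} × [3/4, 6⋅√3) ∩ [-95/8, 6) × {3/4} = {-2/5, -1/41} × {3/4}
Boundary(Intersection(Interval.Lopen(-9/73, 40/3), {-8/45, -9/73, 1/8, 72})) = {1/8}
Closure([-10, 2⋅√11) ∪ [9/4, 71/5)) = [-10, 71/5]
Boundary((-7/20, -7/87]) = {-7/20, -7/87}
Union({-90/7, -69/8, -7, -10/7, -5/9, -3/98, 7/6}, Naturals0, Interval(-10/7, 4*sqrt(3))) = Union({-90/7, -69/8, -7}, Interval(-10/7, 4*sqrt(3)), Naturals0)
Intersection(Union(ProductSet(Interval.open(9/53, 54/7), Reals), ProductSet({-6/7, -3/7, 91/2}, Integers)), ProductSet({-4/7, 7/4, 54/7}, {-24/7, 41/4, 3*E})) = ProductSet({7/4}, {-24/7, 41/4, 3*E})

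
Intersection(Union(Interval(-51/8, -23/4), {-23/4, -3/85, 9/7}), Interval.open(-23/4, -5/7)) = EmptySet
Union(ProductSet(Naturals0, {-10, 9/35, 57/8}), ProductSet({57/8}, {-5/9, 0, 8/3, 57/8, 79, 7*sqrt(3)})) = Union(ProductSet({57/8}, {-5/9, 0, 8/3, 57/8, 79, 7*sqrt(3)}), ProductSet(Naturals0, {-10, 9/35, 57/8}))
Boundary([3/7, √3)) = {3/7, √3}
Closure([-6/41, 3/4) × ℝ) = [-6/41, 3/4] × ℝ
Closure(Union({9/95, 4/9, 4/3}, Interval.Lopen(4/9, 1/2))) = Union({9/95, 4/3}, Interval(4/9, 1/2))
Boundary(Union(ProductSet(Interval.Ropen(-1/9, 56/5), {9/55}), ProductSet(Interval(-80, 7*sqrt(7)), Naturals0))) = Union(ProductSet(Interval(-80, 7*sqrt(7)), Naturals0), ProductSet(Interval(-1/9, 56/5), {9/55}))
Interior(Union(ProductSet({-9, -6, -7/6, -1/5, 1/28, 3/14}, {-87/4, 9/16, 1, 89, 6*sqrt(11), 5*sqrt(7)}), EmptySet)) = EmptySet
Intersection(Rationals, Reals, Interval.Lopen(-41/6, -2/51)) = Intersection(Interval.Lopen(-41/6, -2/51), Rationals)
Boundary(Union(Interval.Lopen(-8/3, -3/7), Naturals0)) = Union(Complement(Naturals0, Interval.open(-8/3, -3/7)), {-8/3, -3/7})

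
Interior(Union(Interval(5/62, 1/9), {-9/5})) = Interval.open(5/62, 1/9)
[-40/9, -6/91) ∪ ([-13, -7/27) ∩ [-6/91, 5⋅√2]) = [-40/9, -6/91)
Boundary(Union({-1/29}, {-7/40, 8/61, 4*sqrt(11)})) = {-7/40, -1/29, 8/61, 4*sqrt(11)}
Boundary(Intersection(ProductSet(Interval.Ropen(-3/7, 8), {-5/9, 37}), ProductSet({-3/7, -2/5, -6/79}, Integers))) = ProductSet({-3/7, -2/5, -6/79}, {37})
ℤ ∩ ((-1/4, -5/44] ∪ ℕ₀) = ℕ₀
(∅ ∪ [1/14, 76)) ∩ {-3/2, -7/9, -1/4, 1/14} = {1/14}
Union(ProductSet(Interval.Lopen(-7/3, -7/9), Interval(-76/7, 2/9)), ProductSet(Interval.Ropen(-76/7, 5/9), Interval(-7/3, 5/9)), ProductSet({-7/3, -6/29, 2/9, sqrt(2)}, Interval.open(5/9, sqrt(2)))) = Union(ProductSet({-7/3, -6/29, 2/9, sqrt(2)}, Interval.open(5/9, sqrt(2))), ProductSet(Interval.Ropen(-76/7, 5/9), Interval(-7/3, 5/9)), ProductSet(Interval.Lopen(-7/3, -7/9), Interval(-76/7, 2/9)))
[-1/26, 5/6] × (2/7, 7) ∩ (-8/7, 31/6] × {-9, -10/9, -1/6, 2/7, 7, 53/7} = ∅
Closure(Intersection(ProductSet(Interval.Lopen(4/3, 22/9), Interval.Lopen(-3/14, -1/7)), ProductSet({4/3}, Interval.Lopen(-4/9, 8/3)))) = EmptySet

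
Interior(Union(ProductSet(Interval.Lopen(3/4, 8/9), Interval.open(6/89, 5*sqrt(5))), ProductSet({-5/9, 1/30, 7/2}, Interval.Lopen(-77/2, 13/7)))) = ProductSet(Interval.open(3/4, 8/9), Interval.open(6/89, 5*sqrt(5)))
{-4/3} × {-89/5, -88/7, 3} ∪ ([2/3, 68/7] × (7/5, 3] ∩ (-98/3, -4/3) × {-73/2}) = {-4/3} × {-89/5, -88/7, 3}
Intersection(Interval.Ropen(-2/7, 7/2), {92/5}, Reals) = EmptySet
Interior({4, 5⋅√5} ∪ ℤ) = ∅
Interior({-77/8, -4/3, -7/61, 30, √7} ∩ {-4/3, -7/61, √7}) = ∅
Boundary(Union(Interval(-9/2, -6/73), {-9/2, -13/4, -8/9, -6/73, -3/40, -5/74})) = {-9/2, -6/73, -3/40, -5/74}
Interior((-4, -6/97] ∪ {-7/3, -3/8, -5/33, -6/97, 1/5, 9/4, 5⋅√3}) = (-4, -6/97)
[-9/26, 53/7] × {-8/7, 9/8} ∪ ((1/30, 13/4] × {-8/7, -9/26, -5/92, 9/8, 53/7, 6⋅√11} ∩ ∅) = [-9/26, 53/7] × {-8/7, 9/8}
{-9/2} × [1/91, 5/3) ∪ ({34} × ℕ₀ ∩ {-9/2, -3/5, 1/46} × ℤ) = {-9/2} × [1/91, 5/3)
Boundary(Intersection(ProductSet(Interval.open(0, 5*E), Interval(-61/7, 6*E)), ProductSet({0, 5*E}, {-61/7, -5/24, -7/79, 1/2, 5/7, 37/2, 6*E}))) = EmptySet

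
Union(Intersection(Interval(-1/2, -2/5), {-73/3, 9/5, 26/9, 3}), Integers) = Integers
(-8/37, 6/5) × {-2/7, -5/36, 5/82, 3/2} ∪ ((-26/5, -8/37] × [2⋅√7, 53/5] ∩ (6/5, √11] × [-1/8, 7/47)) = (-8/37, 6/5) × {-2/7, -5/36, 5/82, 3/2}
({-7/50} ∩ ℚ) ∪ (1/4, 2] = {-7/50} ∪ (1/4, 2]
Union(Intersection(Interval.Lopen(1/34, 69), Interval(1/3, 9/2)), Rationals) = Union(Interval(1/3, 9/2), Rationals)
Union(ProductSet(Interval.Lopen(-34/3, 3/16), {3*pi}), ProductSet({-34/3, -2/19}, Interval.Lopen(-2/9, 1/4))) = Union(ProductSet({-34/3, -2/19}, Interval.Lopen(-2/9, 1/4)), ProductSet(Interval.Lopen(-34/3, 3/16), {3*pi}))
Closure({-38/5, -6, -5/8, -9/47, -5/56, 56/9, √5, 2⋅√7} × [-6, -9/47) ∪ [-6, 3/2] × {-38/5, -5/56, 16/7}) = ([-6, 3/2] × {-38/5, -5/56, 16/7}) ∪ ({-38/5, -6, -5/8, -9/47, -5/56, 56/9, √5, 2⋅√7} × [-6, -9/47])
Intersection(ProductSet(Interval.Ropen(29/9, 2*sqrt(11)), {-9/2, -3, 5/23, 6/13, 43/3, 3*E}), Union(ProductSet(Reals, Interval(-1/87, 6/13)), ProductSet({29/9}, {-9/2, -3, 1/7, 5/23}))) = Union(ProductSet({29/9}, {-9/2, -3, 5/23}), ProductSet(Interval.Ropen(29/9, 2*sqrt(11)), {5/23, 6/13}))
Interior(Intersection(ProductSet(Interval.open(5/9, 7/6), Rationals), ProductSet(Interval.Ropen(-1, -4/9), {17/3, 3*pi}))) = EmptySet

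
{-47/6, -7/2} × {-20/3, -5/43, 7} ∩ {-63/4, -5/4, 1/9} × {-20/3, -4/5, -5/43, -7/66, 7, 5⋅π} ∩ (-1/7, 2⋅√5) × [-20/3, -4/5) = ∅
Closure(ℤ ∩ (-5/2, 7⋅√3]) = {-2, -1, …, 12}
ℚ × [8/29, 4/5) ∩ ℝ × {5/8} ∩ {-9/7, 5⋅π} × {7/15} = ∅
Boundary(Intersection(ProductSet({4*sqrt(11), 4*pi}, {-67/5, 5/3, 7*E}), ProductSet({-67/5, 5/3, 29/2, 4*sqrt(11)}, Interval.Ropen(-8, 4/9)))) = EmptySet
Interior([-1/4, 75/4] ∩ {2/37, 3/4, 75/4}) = ∅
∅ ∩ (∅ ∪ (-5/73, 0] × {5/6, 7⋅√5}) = ∅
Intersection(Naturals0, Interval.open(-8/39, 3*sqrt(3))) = Range(0, 6, 1)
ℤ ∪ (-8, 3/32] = ℤ ∪ [-8, 3/32]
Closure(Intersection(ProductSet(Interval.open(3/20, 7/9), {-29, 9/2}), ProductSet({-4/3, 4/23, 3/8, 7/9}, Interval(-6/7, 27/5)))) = ProductSet({4/23, 3/8}, {9/2})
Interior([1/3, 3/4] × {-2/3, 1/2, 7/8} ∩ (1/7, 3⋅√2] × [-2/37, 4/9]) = ∅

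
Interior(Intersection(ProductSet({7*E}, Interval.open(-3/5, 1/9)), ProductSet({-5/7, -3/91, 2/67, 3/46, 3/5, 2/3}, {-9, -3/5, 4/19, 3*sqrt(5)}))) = EmptySet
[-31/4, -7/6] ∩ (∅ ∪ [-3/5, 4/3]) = ∅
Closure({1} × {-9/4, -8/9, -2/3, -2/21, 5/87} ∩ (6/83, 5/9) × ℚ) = ∅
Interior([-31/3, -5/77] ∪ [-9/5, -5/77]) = (-31/3, -5/77)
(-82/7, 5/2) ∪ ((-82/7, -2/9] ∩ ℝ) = (-82/7, 5/2)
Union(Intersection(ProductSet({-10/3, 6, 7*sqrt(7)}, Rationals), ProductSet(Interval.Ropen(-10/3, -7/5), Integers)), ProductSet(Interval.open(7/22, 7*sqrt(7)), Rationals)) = Union(ProductSet({-10/3}, Integers), ProductSet(Interval.open(7/22, 7*sqrt(7)), Rationals))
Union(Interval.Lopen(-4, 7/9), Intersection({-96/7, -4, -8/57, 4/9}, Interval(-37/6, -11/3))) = Interval(-4, 7/9)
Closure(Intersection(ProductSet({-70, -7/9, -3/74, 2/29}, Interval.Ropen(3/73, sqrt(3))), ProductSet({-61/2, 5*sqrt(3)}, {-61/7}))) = EmptySet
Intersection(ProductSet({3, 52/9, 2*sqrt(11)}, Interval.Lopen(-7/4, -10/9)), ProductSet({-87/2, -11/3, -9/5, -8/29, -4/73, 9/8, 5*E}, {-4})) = EmptySet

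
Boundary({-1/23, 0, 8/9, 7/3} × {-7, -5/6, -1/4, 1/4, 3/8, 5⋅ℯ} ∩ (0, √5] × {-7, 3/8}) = {8/9} × {-7, 3/8}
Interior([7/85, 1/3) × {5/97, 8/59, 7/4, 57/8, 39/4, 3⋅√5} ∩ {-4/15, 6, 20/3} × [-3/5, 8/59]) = ∅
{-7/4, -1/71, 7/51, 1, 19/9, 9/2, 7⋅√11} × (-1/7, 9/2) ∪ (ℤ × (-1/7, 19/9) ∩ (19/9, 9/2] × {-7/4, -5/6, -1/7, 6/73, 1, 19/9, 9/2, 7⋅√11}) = ({3, 4} × {6/73, 1}) ∪ ({-7/4, -1/71, 7/51, 1, 19/9, 9/2, 7⋅√11} × (-1/7, 9/2))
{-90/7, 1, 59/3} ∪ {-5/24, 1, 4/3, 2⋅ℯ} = {-90/7, -5/24, 1, 4/3, 59/3, 2⋅ℯ}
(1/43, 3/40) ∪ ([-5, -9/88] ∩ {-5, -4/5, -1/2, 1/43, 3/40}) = {-5, -4/5, -1/2} ∪ (1/43, 3/40)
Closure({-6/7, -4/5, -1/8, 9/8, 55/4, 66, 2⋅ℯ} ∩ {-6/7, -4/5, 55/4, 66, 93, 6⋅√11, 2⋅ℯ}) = {-6/7, -4/5, 55/4, 66, 2⋅ℯ}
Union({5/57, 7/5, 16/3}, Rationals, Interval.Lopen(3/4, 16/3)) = Union(Interval(3/4, 16/3), Rationals)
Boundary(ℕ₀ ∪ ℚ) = ℝ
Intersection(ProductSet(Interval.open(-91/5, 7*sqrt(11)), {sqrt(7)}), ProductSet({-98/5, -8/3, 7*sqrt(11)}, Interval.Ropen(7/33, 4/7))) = EmptySet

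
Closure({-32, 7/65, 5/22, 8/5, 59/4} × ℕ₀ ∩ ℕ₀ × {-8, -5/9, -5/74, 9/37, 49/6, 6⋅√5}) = ∅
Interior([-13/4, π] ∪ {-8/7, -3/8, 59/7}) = (-13/4, π)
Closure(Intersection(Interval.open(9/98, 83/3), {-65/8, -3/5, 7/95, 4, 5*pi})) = {4, 5*pi}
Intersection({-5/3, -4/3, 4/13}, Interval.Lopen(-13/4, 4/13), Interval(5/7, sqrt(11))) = EmptySet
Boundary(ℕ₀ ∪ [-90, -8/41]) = {-90, -8/41} ∪ (ℕ₀ \ (-90, -8/41))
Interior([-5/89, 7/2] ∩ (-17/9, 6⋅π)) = (-5/89, 7/2)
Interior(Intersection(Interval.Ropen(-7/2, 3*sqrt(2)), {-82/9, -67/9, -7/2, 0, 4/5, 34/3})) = EmptySet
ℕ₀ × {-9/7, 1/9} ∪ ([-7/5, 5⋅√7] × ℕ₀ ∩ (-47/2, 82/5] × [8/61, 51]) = (ℕ₀ × {-9/7, 1/9}) ∪ ([-7/5, 5⋅√7] × {1, 2, …, 51})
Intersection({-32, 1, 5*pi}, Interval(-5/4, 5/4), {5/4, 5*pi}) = EmptySet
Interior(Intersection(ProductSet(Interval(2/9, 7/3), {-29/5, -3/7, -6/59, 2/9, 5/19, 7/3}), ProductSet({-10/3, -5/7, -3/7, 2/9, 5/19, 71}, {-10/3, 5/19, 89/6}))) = EmptySet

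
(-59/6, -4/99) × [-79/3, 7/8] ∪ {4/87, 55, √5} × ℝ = ({4/87, 55, √5} × ℝ) ∪ ((-59/6, -4/99) × [-79/3, 7/8])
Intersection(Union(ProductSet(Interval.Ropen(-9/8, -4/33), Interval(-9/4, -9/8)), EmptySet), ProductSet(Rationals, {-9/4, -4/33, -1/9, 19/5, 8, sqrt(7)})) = ProductSet(Intersection(Interval.Ropen(-9/8, -4/33), Rationals), {-9/4})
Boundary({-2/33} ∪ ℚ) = ℝ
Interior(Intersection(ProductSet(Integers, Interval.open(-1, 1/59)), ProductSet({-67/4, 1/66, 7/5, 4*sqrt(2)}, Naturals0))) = EmptySet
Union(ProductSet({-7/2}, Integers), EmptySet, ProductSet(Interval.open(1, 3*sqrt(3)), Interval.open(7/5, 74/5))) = Union(ProductSet({-7/2}, Integers), ProductSet(Interval.open(1, 3*sqrt(3)), Interval.open(7/5, 74/5)))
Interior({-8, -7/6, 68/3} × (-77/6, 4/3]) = ∅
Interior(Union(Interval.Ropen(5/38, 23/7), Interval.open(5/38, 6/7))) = Interval.open(5/38, 23/7)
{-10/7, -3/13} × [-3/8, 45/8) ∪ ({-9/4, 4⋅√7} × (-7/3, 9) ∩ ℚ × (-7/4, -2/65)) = ({-9/4} × (-7/4, -2/65)) ∪ ({-10/7, -3/13} × [-3/8, 45/8))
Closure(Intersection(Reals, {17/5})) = {17/5}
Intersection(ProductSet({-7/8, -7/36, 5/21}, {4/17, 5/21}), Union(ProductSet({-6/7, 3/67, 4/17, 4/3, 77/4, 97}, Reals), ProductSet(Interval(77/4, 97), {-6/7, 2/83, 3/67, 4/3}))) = EmptySet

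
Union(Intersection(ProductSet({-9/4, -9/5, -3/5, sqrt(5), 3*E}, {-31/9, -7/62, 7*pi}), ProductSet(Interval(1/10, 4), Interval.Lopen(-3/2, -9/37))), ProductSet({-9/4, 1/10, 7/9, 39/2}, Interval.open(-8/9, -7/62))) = ProductSet({-9/4, 1/10, 7/9, 39/2}, Interval.open(-8/9, -7/62))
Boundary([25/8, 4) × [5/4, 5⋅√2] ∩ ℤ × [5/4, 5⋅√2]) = ∅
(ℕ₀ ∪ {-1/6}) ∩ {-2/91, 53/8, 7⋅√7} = ∅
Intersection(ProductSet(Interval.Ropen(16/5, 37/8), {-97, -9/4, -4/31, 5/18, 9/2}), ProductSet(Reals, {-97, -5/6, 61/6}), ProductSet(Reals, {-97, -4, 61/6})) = ProductSet(Interval.Ropen(16/5, 37/8), {-97})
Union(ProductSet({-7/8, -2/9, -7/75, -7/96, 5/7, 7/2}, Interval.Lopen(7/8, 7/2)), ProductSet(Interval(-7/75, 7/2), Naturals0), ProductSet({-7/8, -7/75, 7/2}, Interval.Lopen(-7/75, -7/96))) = Union(ProductSet({-7/8, -7/75, 7/2}, Interval.Lopen(-7/75, -7/96)), ProductSet({-7/8, -2/9, -7/75, -7/96, 5/7, 7/2}, Interval.Lopen(7/8, 7/2)), ProductSet(Interval(-7/75, 7/2), Naturals0))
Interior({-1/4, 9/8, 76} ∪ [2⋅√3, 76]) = (2⋅√3, 76)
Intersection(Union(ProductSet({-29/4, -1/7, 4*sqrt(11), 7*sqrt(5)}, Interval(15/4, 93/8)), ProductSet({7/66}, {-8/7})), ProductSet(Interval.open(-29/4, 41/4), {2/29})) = EmptySet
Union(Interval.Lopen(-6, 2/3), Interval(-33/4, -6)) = Interval(-33/4, 2/3)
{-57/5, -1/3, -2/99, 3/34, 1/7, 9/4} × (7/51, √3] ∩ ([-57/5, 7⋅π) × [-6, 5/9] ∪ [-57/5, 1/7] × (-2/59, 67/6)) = ({-57/5, -1/3, -2/99, 3/34, 1/7, 9/4} × (7/51, 5/9]) ∪ ({-57/5, -1/3, -2/99, 3/34, 1/7} × (7/51, √3])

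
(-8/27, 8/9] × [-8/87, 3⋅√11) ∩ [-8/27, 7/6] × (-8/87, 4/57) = (-8/27, 8/9] × (-8/87, 4/57)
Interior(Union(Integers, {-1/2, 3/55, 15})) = EmptySet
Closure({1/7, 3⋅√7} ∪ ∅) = {1/7, 3⋅√7}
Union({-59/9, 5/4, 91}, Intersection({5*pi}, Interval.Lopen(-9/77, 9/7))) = {-59/9, 5/4, 91}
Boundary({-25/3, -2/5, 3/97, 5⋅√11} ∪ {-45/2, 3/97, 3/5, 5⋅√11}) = {-45/2, -25/3, -2/5, 3/97, 3/5, 5⋅√11}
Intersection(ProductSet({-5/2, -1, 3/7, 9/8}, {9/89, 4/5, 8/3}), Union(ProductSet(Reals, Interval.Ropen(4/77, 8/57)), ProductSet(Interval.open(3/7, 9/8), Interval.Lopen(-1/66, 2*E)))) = ProductSet({-5/2, -1, 3/7, 9/8}, {9/89})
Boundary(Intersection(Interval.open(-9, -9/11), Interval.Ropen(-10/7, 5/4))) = {-10/7, -9/11}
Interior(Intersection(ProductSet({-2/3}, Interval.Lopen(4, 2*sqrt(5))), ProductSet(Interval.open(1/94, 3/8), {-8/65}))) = EmptySet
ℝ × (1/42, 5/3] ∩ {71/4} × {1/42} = ∅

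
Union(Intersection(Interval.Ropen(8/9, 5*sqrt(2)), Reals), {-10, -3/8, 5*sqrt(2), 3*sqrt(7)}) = Union({-10, -3/8, 3*sqrt(7)}, Interval(8/9, 5*sqrt(2)))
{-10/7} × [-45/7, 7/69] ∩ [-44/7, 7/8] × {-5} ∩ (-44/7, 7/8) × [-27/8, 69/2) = ∅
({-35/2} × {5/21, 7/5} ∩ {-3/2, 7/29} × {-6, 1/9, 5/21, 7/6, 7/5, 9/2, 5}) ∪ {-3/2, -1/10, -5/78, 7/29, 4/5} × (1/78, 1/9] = {-3/2, -1/10, -5/78, 7/29, 4/5} × (1/78, 1/9]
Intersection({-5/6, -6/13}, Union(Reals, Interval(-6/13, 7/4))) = {-5/6, -6/13}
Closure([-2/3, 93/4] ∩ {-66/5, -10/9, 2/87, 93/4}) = {2/87, 93/4}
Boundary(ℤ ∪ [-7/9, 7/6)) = {-7/9, 7/6} ∪ (ℤ \ (-7/9, 7/6))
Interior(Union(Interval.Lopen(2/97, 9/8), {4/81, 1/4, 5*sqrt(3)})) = Interval.open(2/97, 9/8)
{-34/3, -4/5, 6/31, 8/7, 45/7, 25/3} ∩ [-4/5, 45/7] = {-4/5, 6/31, 8/7, 45/7}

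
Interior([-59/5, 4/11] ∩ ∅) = ∅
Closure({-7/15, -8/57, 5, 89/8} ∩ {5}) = {5}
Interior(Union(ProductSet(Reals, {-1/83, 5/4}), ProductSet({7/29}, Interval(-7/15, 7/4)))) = EmptySet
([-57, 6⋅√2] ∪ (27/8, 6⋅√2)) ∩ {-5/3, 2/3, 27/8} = {-5/3, 2/3, 27/8}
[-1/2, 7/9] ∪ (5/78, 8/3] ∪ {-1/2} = [-1/2, 8/3]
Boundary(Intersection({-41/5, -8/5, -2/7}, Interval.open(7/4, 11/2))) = EmptySet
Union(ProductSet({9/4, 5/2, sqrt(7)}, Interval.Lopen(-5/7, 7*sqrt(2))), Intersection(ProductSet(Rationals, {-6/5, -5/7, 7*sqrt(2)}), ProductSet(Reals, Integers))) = ProductSet({9/4, 5/2, sqrt(7)}, Interval.Lopen(-5/7, 7*sqrt(2)))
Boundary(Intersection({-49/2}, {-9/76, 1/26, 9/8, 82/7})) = EmptySet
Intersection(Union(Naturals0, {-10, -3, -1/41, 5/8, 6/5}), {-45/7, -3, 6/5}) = {-3, 6/5}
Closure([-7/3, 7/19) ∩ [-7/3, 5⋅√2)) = [-7/3, 7/19]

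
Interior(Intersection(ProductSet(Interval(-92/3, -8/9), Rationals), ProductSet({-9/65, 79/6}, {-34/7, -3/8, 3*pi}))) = EmptySet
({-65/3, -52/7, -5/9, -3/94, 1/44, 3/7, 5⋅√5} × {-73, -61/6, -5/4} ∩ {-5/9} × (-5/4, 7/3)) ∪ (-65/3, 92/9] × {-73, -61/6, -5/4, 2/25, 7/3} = (-65/3, 92/9] × {-73, -61/6, -5/4, 2/25, 7/3}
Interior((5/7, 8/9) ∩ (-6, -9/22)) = ∅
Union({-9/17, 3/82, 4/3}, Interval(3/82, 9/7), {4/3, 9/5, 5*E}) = Union({-9/17, 4/3, 9/5, 5*E}, Interval(3/82, 9/7))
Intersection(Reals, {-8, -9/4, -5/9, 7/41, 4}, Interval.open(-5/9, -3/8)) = EmptySet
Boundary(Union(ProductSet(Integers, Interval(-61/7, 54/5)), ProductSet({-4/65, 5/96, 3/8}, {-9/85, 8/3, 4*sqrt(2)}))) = Union(ProductSet({-4/65, 5/96, 3/8}, {-9/85, 8/3, 4*sqrt(2)}), ProductSet(Integers, Interval(-61/7, 54/5)))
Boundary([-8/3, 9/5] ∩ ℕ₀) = {0, 1}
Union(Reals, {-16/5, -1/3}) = Reals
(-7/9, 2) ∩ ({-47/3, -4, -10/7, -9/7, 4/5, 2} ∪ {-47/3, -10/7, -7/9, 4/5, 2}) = {4/5}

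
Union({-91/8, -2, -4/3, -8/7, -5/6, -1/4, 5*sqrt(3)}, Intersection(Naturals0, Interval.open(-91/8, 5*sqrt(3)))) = Union({-91/8, -2, -4/3, -8/7, -5/6, -1/4, 5*sqrt(3)}, Range(0, 9, 1))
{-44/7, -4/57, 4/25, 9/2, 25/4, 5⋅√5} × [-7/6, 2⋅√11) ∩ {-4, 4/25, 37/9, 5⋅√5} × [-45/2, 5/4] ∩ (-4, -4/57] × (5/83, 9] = ∅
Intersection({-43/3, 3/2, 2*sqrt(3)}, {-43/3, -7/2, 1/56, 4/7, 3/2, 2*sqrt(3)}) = {-43/3, 3/2, 2*sqrt(3)}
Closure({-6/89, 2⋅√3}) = {-6/89, 2⋅√3}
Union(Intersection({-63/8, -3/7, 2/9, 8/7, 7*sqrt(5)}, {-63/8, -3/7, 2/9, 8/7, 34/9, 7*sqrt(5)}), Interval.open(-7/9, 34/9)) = Union({-63/8, 7*sqrt(5)}, Interval.open(-7/9, 34/9))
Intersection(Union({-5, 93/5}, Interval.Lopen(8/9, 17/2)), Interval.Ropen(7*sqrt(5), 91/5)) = EmptySet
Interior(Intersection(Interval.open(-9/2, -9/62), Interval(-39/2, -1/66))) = Interval.open(-9/2, -9/62)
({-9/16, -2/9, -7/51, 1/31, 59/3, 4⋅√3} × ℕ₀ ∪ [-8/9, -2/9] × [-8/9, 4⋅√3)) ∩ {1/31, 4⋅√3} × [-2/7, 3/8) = {1/31, 4⋅√3} × {0}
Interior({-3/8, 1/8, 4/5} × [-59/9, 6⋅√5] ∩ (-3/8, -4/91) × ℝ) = ∅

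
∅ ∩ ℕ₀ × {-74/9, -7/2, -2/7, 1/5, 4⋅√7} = ∅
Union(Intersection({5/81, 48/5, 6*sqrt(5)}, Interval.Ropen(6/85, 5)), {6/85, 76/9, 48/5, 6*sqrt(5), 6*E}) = {6/85, 76/9, 48/5, 6*sqrt(5), 6*E}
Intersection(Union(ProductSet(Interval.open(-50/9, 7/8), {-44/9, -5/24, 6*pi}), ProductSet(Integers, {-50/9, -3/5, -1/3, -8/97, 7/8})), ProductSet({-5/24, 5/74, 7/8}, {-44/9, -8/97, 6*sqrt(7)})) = ProductSet({-5/24, 5/74}, {-44/9})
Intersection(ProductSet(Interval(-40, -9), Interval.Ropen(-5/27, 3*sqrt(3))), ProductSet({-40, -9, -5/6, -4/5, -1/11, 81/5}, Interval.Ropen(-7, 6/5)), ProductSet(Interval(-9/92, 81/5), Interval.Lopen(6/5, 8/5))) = EmptySet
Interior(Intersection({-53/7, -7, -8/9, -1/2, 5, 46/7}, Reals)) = EmptySet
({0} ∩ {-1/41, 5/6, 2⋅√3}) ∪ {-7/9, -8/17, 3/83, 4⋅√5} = {-7/9, -8/17, 3/83, 4⋅√5}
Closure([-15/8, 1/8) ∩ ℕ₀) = {0}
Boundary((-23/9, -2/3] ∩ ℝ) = {-23/9, -2/3}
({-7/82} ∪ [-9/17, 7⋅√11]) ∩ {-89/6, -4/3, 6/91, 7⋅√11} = {6/91, 7⋅√11}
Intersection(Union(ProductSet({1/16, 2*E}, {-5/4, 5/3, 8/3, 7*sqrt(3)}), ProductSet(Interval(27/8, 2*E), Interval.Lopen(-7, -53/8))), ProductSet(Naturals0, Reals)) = ProductSet(Range(4, 6, 1), Interval.Lopen(-7, -53/8))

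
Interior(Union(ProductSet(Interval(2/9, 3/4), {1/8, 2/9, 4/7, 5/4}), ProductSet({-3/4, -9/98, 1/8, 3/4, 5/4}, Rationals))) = EmptySet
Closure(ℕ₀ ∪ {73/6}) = ℕ₀ ∪ {73/6}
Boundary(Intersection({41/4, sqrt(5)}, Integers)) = EmptySet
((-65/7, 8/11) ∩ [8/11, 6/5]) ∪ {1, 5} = {1, 5}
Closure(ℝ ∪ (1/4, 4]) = (-∞, ∞)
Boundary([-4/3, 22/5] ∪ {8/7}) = {-4/3, 22/5}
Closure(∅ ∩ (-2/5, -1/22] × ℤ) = ∅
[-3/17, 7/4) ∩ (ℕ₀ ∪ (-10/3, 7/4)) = [-3/17, 7/4) ∪ {0, 1}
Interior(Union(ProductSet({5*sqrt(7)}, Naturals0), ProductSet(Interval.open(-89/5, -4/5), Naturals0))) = EmptySet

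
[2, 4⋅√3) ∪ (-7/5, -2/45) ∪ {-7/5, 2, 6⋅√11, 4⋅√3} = [-7/5, -2/45) ∪ [2, 4⋅√3] ∪ {6⋅√11}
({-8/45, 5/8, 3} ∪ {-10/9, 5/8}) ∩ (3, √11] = ∅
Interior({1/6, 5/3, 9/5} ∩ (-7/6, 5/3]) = ∅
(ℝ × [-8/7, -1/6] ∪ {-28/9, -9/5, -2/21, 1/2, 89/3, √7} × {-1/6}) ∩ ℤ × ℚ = ℤ × (ℚ ∩ [-8/7, -1/6])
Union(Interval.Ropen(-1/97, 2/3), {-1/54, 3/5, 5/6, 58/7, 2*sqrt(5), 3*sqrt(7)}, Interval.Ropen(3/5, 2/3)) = Union({-1/54, 5/6, 58/7, 2*sqrt(5), 3*sqrt(7)}, Interval.Ropen(-1/97, 2/3))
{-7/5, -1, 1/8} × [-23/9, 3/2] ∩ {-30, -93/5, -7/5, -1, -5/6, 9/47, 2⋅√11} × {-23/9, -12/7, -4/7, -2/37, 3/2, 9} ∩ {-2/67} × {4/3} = ∅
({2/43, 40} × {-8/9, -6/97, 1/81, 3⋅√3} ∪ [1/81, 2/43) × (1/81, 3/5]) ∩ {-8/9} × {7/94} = ∅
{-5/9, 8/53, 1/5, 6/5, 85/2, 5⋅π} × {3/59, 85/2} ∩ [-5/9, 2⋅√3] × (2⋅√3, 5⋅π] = ∅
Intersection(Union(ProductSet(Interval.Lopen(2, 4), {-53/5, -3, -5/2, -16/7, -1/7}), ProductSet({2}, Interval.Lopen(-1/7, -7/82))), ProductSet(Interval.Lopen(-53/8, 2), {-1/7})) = EmptySet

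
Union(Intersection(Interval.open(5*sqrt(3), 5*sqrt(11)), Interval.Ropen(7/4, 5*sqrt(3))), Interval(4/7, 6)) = Interval(4/7, 6)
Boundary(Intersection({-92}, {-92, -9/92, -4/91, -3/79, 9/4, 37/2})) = {-92}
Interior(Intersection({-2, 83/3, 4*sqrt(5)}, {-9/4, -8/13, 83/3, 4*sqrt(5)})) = EmptySet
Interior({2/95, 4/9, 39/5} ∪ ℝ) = ℝ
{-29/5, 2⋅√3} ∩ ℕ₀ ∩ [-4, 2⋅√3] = ∅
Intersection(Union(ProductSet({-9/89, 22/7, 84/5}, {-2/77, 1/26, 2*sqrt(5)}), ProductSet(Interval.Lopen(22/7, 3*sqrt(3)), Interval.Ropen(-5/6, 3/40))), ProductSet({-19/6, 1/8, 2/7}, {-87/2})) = EmptySet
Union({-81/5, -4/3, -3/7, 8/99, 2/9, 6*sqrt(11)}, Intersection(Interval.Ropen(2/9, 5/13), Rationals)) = Union({-81/5, -4/3, -3/7, 8/99, 6*sqrt(11)}, Intersection(Interval.Ropen(2/9, 5/13), Rationals))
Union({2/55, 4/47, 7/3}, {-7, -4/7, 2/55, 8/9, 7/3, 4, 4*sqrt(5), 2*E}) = {-7, -4/7, 2/55, 4/47, 8/9, 7/3, 4, 4*sqrt(5), 2*E}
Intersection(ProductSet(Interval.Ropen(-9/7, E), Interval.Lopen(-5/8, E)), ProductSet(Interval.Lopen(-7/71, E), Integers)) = ProductSet(Interval.open(-7/71, E), Range(0, 3, 1))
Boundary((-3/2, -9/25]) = {-3/2, -9/25}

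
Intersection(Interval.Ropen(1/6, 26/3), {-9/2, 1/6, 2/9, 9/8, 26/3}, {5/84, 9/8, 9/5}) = {9/8}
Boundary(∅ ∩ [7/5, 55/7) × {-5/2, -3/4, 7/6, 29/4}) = ∅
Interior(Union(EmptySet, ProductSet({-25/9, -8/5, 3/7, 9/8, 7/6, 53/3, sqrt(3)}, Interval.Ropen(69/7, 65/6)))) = EmptySet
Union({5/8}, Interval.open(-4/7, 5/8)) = Interval.Lopen(-4/7, 5/8)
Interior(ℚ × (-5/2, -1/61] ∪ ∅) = ∅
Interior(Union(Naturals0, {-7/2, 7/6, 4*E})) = EmptySet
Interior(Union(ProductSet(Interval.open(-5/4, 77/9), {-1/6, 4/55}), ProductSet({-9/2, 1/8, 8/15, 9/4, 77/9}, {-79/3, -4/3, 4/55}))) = EmptySet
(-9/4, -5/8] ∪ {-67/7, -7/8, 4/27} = {-67/7, 4/27} ∪ (-9/4, -5/8]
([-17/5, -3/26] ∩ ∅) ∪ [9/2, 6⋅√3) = [9/2, 6⋅√3)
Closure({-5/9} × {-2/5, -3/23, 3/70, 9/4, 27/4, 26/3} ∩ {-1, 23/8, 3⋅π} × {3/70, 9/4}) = ∅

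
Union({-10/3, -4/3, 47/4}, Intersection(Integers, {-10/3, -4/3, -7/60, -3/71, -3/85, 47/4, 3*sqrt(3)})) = {-10/3, -4/3, 47/4}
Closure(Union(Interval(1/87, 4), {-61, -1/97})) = Union({-61, -1/97}, Interval(1/87, 4))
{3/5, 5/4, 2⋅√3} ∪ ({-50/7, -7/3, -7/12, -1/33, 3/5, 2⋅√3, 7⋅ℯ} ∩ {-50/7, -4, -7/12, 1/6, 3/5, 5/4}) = {-50/7, -7/12, 3/5, 5/4, 2⋅√3}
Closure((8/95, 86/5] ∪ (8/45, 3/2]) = [8/95, 86/5]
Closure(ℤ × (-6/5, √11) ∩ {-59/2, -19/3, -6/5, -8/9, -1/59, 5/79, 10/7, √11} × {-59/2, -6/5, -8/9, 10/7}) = ∅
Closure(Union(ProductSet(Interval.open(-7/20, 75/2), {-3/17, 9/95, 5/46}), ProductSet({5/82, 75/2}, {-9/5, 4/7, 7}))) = Union(ProductSet({5/82, 75/2}, {-9/5, 4/7, 7}), ProductSet(Interval(-7/20, 75/2), {-3/17, 9/95, 5/46}))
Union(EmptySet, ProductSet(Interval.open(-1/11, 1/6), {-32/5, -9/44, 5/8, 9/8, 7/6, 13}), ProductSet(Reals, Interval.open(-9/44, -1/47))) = Union(ProductSet(Interval.open(-1/11, 1/6), {-32/5, -9/44, 5/8, 9/8, 7/6, 13}), ProductSet(Reals, Interval.open(-9/44, -1/47)))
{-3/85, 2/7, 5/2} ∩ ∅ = ∅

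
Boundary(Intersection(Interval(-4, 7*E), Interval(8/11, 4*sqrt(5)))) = {8/11, 4*sqrt(5)}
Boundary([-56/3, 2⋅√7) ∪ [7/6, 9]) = {-56/3, 9}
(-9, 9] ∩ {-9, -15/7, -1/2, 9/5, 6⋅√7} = {-15/7, -1/2, 9/5}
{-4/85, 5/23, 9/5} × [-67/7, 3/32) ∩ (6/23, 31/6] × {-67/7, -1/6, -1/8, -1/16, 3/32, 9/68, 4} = {9/5} × {-67/7, -1/6, -1/8, -1/16}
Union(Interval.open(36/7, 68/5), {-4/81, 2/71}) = Union({-4/81, 2/71}, Interval.open(36/7, 68/5))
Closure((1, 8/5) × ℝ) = [1, 8/5] × ℝ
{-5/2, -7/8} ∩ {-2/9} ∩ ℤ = ∅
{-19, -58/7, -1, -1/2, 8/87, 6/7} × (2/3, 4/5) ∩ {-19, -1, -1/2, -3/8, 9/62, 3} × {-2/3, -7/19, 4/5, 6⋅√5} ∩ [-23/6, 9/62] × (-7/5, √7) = ∅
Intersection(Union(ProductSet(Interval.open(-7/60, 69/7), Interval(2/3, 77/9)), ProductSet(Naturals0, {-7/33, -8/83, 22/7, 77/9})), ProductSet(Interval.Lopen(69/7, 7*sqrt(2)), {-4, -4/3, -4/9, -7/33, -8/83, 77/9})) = EmptySet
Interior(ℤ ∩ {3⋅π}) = ∅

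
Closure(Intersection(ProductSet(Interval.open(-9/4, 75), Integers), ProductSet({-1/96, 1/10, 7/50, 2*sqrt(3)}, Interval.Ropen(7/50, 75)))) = ProductSet({-1/96, 1/10, 7/50, 2*sqrt(3)}, Range(1, 75, 1))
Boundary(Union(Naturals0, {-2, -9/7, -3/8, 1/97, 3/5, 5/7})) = Union({-2, -9/7, -3/8, 1/97, 3/5, 5/7}, Naturals0)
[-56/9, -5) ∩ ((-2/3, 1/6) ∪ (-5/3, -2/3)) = ∅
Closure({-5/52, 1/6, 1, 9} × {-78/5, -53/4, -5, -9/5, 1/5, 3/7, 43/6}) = {-5/52, 1/6, 1, 9} × {-78/5, -53/4, -5, -9/5, 1/5, 3/7, 43/6}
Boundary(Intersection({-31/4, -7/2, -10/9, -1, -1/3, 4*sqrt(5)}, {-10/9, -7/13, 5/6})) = {-10/9}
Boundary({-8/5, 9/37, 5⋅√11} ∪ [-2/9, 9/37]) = {-8/5, -2/9, 9/37, 5⋅√11}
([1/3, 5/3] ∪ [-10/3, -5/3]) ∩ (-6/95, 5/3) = [1/3, 5/3)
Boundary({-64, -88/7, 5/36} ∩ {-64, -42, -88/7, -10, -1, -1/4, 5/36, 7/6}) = {-64, -88/7, 5/36}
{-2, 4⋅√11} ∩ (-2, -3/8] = ∅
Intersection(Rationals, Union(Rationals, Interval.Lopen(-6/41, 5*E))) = Union(Intersection(Interval(-6/41, 5*E), Rationals), Rationals)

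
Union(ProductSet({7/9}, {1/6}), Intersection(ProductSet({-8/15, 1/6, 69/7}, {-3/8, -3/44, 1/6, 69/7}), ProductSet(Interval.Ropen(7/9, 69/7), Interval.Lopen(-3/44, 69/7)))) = ProductSet({7/9}, {1/6})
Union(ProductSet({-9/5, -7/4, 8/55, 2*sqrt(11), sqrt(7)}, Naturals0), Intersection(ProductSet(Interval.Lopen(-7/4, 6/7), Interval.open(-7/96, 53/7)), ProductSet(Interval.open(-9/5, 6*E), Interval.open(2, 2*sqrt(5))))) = Union(ProductSet({-9/5, -7/4, 8/55, 2*sqrt(11), sqrt(7)}, Naturals0), ProductSet(Interval.Lopen(-7/4, 6/7), Interval.open(2, 2*sqrt(5))))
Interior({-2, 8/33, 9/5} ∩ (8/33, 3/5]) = ∅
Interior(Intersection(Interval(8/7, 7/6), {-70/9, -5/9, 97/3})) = EmptySet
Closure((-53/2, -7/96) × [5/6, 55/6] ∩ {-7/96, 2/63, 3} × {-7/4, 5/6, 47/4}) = ∅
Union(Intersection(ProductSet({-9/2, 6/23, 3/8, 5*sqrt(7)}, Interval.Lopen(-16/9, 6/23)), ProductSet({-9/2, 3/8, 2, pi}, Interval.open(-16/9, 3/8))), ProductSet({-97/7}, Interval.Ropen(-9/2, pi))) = Union(ProductSet({-97/7}, Interval.Ropen(-9/2, pi)), ProductSet({-9/2, 3/8}, Interval.Lopen(-16/9, 6/23)))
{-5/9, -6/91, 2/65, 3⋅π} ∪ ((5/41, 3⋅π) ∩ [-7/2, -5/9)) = {-5/9, -6/91, 2/65, 3⋅π}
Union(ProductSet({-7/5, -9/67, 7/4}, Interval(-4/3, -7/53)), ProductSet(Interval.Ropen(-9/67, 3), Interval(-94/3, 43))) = Union(ProductSet({-7/5, -9/67, 7/4}, Interval(-4/3, -7/53)), ProductSet(Interval.Ropen(-9/67, 3), Interval(-94/3, 43)))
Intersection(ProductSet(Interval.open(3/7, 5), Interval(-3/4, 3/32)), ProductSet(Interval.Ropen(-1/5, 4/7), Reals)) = ProductSet(Interval.open(3/7, 4/7), Interval(-3/4, 3/32))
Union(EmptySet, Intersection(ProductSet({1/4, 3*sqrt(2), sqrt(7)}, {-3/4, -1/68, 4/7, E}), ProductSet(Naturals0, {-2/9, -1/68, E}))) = EmptySet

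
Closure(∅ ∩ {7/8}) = ∅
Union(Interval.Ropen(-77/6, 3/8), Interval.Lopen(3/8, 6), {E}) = Union(Interval.Ropen(-77/6, 3/8), Interval.Lopen(3/8, 6))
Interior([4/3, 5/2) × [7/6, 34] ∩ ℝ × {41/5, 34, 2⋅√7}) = ∅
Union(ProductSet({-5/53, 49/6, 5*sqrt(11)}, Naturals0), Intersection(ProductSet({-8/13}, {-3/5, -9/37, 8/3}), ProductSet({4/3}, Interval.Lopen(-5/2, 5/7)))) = ProductSet({-5/53, 49/6, 5*sqrt(11)}, Naturals0)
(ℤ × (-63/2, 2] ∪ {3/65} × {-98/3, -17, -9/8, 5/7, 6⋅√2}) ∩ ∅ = ∅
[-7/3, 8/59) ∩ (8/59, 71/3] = ∅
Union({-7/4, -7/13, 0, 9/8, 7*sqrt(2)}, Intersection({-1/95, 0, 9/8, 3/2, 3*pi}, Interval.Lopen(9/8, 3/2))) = {-7/4, -7/13, 0, 9/8, 3/2, 7*sqrt(2)}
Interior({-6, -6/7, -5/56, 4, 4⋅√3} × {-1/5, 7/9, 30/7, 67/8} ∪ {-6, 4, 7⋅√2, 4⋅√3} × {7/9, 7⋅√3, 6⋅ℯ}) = ∅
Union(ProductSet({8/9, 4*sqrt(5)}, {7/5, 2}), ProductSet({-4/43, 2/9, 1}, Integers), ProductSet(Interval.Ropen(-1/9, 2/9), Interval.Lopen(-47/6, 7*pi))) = Union(ProductSet({8/9, 4*sqrt(5)}, {7/5, 2}), ProductSet({-4/43, 2/9, 1}, Integers), ProductSet(Interval.Ropen(-1/9, 2/9), Interval.Lopen(-47/6, 7*pi)))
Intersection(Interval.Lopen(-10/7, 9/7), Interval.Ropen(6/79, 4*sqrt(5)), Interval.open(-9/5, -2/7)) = EmptySet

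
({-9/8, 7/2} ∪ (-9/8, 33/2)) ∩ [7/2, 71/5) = [7/2, 71/5)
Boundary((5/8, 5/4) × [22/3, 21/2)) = ({5/8, 5/4} × [22/3, 21/2]) ∪ ([5/8, 5/4] × {22/3, 21/2})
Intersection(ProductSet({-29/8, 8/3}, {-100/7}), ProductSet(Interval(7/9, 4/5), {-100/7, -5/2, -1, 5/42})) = EmptySet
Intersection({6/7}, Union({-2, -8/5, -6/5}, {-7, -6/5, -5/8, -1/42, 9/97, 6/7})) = {6/7}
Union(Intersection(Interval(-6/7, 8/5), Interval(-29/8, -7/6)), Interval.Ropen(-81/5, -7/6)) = Interval.Ropen(-81/5, -7/6)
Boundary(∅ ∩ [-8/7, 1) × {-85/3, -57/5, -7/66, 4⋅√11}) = ∅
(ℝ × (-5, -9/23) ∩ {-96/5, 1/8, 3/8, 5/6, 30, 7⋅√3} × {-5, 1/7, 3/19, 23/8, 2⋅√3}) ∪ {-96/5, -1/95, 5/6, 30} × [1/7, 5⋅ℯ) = {-96/5, -1/95, 5/6, 30} × [1/7, 5⋅ℯ)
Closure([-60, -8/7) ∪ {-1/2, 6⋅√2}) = [-60, -8/7] ∪ {-1/2, 6⋅√2}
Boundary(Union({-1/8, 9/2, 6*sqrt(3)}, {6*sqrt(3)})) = {-1/8, 9/2, 6*sqrt(3)}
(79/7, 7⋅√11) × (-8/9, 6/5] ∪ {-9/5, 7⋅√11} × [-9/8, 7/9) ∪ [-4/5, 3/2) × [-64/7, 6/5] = ([-4/5, 3/2) × [-64/7, 6/5]) ∪ ({-9/5, 7⋅√11} × [-9/8, 7/9)) ∪ ((79/7, 7⋅√11) × (-8/9, 6/5])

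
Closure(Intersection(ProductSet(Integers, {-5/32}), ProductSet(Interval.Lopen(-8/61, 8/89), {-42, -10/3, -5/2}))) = EmptySet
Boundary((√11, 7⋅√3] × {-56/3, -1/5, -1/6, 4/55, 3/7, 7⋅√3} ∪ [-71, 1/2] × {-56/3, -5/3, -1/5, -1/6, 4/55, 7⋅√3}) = ([-71, 1/2] × {-56/3, -5/3, -1/5, -1/6, 4/55, 7⋅√3}) ∪ ([√11, 7⋅√3] × {-56/3, -1/5, -1/6, 4/55, 3/7, 7⋅√3})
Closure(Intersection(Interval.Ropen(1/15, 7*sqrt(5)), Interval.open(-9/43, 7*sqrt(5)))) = Interval(1/15, 7*sqrt(5))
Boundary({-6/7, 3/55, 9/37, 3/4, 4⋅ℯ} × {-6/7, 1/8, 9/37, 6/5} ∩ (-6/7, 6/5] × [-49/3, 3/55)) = {3/55, 9/37, 3/4} × {-6/7}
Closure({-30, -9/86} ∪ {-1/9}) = {-30, -1/9, -9/86}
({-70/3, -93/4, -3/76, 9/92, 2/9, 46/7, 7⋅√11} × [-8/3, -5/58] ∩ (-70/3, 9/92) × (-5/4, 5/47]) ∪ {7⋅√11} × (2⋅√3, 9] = ({-93/4, -3/76} × (-5/4, -5/58]) ∪ ({7⋅√11} × (2⋅√3, 9])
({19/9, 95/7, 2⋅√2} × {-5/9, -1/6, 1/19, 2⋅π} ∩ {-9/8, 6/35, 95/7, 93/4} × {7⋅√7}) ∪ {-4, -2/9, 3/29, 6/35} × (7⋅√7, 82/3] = {-4, -2/9, 3/29, 6/35} × (7⋅√7, 82/3]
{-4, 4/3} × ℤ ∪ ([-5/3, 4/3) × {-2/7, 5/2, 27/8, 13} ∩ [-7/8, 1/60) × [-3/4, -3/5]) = {-4, 4/3} × ℤ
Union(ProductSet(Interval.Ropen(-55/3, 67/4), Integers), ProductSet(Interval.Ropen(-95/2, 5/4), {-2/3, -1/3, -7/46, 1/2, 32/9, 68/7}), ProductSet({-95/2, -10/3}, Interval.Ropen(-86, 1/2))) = Union(ProductSet({-95/2, -10/3}, Interval.Ropen(-86, 1/2)), ProductSet(Interval.Ropen(-95/2, 5/4), {-2/3, -1/3, -7/46, 1/2, 32/9, 68/7}), ProductSet(Interval.Ropen(-55/3, 67/4), Integers))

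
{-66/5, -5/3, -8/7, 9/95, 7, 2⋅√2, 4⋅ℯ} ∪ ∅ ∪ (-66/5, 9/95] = [-66/5, 9/95] ∪ {7, 2⋅√2, 4⋅ℯ}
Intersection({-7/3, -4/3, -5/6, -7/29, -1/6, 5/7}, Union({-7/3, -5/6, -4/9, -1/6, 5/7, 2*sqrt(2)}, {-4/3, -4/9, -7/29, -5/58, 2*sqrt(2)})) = {-7/3, -4/3, -5/6, -7/29, -1/6, 5/7}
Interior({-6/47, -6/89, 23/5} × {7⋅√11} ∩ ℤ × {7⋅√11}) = ∅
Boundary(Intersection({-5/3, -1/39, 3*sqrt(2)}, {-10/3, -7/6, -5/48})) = EmptySet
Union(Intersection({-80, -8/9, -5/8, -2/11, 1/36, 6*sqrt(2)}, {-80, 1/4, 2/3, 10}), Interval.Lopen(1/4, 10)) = Union({-80}, Interval.Lopen(1/4, 10))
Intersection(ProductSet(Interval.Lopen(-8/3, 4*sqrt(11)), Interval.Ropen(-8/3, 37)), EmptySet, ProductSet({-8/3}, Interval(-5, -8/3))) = EmptySet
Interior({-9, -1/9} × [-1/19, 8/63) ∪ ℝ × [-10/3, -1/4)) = ℝ × (-10/3, -1/4)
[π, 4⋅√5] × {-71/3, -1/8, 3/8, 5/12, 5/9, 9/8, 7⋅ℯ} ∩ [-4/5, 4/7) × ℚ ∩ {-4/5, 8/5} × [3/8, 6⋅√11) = ∅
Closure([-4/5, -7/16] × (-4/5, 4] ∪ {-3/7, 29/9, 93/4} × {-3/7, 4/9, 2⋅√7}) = ([-4/5, -7/16] × [-4/5, 4]) ∪ ({-3/7, 29/9, 93/4} × {-3/7, 4/9, 2⋅√7})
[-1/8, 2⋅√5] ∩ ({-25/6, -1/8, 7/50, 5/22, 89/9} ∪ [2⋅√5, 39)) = {-1/8, 7/50, 5/22, 2⋅√5}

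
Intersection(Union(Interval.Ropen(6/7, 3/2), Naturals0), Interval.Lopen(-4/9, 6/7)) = Union({6/7}, Range(0, 1, 1))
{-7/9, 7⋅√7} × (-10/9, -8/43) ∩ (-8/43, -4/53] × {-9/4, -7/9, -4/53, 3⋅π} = ∅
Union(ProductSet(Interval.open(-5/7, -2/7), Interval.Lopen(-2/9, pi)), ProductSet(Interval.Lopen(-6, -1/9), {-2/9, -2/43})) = Union(ProductSet(Interval.Lopen(-6, -1/9), {-2/9, -2/43}), ProductSet(Interval.open(-5/7, -2/7), Interval.Lopen(-2/9, pi)))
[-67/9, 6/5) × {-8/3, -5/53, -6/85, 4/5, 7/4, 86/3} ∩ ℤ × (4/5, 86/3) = {-7, -6, …, 1} × {7/4}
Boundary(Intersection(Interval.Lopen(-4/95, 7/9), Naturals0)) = Range(0, 1, 1)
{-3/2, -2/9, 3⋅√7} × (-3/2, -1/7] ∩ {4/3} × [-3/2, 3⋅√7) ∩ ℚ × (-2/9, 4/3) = ∅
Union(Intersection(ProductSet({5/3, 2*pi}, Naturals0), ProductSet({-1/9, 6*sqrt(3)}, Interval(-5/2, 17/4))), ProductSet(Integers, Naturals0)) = ProductSet(Integers, Naturals0)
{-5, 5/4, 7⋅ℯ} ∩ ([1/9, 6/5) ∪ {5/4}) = {5/4}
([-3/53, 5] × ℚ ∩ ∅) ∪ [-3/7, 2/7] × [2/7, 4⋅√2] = [-3/7, 2/7] × [2/7, 4⋅√2]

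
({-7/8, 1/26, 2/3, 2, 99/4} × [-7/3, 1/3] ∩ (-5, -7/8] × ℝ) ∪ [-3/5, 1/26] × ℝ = ([-3/5, 1/26] × ℝ) ∪ ({-7/8} × [-7/3, 1/3])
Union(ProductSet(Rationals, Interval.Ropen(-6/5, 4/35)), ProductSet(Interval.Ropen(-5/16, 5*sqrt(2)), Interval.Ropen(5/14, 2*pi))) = Union(ProductSet(Interval.Ropen(-5/16, 5*sqrt(2)), Interval.Ropen(5/14, 2*pi)), ProductSet(Rationals, Interval.Ropen(-6/5, 4/35)))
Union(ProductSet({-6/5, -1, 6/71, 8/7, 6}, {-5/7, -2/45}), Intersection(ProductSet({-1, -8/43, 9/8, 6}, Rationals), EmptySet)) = ProductSet({-6/5, -1, 6/71, 8/7, 6}, {-5/7, -2/45})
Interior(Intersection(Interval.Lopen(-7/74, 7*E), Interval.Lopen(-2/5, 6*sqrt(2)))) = Interval.open(-7/74, 6*sqrt(2))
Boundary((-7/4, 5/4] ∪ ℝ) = ∅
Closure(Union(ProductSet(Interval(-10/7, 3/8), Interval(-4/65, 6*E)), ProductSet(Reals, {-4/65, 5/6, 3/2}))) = Union(ProductSet(Interval(-10/7, 3/8), Interval(-4/65, 6*E)), ProductSet(Reals, {-4/65, 5/6, 3/2}))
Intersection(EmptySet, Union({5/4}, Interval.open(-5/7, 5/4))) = EmptySet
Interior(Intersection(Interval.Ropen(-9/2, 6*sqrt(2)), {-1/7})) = EmptySet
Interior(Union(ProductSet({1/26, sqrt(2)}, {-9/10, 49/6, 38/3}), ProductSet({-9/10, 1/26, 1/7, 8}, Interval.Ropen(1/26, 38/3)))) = EmptySet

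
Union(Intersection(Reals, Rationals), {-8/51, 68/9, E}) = Union({E}, Rationals)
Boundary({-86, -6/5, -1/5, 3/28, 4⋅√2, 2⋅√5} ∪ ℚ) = ℝ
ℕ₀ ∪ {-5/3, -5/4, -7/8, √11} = {-5/3, -5/4, -7/8, √11} ∪ ℕ₀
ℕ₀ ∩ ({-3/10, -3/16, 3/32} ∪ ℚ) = ℕ₀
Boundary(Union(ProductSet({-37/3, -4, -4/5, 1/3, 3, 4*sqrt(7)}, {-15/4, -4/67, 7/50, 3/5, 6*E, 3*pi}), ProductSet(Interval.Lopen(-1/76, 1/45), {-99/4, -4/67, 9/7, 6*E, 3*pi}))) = Union(ProductSet({-37/3, -4, -4/5, 1/3, 3, 4*sqrt(7)}, {-15/4, -4/67, 7/50, 3/5, 6*E, 3*pi}), ProductSet(Interval(-1/76, 1/45), {-99/4, -4/67, 9/7, 6*E, 3*pi}))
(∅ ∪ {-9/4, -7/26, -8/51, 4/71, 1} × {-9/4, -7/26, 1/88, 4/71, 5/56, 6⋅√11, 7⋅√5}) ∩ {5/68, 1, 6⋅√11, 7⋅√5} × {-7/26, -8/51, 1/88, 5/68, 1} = {1} × {-7/26, 1/88}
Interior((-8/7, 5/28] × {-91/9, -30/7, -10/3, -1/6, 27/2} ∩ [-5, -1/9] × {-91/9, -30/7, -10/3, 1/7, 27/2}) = ∅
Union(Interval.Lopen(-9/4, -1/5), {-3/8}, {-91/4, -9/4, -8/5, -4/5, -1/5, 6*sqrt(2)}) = Union({-91/4, 6*sqrt(2)}, Interval(-9/4, -1/5))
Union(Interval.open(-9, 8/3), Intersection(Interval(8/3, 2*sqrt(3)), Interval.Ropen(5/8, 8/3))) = Interval.open(-9, 8/3)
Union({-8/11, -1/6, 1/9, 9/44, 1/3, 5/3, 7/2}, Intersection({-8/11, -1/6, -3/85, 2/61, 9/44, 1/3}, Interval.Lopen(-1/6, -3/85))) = {-8/11, -1/6, -3/85, 1/9, 9/44, 1/3, 5/3, 7/2}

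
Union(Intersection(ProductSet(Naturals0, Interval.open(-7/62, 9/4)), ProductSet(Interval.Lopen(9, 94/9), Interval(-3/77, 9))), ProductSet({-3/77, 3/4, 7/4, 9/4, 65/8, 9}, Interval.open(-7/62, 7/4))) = Union(ProductSet({-3/77, 3/4, 7/4, 9/4, 65/8, 9}, Interval.open(-7/62, 7/4)), ProductSet(Range(10, 11, 1), Interval.Ropen(-3/77, 9/4)))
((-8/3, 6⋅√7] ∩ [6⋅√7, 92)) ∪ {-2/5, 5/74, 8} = {-2/5, 5/74, 8, 6⋅√7}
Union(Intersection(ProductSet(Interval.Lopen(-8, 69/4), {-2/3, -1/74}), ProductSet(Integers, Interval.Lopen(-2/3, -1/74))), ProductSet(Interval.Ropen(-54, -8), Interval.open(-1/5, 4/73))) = Union(ProductSet(Interval.Ropen(-54, -8), Interval.open(-1/5, 4/73)), ProductSet(Range(-7, 18, 1), {-1/74}))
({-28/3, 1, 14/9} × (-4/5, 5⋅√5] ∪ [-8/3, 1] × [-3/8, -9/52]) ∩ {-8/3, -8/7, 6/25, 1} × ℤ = {1} × {0, 1, …, 11}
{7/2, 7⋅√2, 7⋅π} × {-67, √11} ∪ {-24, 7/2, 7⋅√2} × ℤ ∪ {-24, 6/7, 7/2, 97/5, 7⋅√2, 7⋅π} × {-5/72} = ({-24, 7/2, 7⋅√2} × ℤ) ∪ ({7/2, 7⋅√2, 7⋅π} × {-67, √11}) ∪ ({-24, 6/7, 7/2, 97/5, 7⋅√2, 7⋅π} × {-5/72})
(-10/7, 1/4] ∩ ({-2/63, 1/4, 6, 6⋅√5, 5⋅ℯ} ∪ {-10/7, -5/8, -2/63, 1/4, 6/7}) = {-5/8, -2/63, 1/4}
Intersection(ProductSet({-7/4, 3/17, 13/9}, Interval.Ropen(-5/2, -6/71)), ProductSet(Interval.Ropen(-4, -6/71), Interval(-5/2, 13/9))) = ProductSet({-7/4}, Interval.Ropen(-5/2, -6/71))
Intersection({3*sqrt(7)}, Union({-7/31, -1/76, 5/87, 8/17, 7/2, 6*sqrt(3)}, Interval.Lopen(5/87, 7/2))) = EmptySet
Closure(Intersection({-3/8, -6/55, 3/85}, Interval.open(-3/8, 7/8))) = {-6/55, 3/85}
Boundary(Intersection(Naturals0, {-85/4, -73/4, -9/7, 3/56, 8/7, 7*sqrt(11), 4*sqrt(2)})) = EmptySet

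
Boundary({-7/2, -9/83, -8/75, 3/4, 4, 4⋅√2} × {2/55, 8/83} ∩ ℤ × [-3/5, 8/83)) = {4} × {2/55}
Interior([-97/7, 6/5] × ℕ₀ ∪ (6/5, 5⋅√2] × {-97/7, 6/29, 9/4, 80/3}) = ∅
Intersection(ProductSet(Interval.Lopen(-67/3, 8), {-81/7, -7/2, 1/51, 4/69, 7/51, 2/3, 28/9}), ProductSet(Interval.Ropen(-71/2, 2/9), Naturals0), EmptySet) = EmptySet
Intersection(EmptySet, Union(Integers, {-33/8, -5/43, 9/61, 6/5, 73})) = EmptySet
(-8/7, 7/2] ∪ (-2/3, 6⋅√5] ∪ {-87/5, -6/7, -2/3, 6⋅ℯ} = {-87/5, 6⋅ℯ} ∪ (-8/7, 6⋅√5]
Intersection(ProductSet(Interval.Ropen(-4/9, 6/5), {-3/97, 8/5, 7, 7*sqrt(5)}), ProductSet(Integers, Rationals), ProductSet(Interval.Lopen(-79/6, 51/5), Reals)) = ProductSet(Range(0, 2, 1), {-3/97, 8/5, 7})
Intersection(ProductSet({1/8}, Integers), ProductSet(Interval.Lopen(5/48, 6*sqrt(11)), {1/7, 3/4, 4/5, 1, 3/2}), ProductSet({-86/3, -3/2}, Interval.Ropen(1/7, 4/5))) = EmptySet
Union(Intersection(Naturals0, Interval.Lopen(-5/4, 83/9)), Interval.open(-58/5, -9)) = Union(Interval.open(-58/5, -9), Range(0, 10, 1))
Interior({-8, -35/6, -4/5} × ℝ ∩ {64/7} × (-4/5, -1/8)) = ∅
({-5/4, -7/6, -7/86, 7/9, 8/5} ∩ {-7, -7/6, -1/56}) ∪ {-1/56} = {-7/6, -1/56}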